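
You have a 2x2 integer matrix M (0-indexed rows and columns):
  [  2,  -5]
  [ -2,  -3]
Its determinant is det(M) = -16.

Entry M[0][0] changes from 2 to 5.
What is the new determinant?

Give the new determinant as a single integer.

Answer: -25

Derivation:
det is linear in row 0: changing M[0][0] by delta changes det by delta * cofactor(0,0).
Cofactor C_00 = (-1)^(0+0) * minor(0,0) = -3
Entry delta = 5 - 2 = 3
Det delta = 3 * -3 = -9
New det = -16 + -9 = -25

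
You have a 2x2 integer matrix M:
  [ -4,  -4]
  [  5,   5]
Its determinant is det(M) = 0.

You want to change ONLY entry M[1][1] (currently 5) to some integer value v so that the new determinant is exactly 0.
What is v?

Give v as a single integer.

Answer: 5

Derivation:
det is linear in entry M[1][1]: det = old_det + (v - 5) * C_11
Cofactor C_11 = -4
Want det = 0: 0 + (v - 5) * -4 = 0
  (v - 5) = 0 / -4 = 0
  v = 5 + (0) = 5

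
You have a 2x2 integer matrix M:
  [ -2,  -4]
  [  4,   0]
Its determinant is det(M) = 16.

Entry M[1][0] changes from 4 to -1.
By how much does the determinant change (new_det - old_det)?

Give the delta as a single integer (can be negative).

Answer: -20

Derivation:
Cofactor C_10 = 4
Entry delta = -1 - 4 = -5
Det delta = entry_delta * cofactor = -5 * 4 = -20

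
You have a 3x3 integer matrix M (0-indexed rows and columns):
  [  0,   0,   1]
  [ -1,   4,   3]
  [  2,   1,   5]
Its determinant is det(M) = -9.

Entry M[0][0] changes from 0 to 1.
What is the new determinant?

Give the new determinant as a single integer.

Answer: 8

Derivation:
det is linear in row 0: changing M[0][0] by delta changes det by delta * cofactor(0,0).
Cofactor C_00 = (-1)^(0+0) * minor(0,0) = 17
Entry delta = 1 - 0 = 1
Det delta = 1 * 17 = 17
New det = -9 + 17 = 8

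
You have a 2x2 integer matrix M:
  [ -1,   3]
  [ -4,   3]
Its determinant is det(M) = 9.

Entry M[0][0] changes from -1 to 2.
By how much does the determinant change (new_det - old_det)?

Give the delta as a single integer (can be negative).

Cofactor C_00 = 3
Entry delta = 2 - -1 = 3
Det delta = entry_delta * cofactor = 3 * 3 = 9

Answer: 9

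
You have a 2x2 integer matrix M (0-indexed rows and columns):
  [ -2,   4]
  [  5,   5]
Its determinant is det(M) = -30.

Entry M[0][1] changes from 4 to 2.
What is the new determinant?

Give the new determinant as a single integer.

Answer: -20

Derivation:
det is linear in row 0: changing M[0][1] by delta changes det by delta * cofactor(0,1).
Cofactor C_01 = (-1)^(0+1) * minor(0,1) = -5
Entry delta = 2 - 4 = -2
Det delta = -2 * -5 = 10
New det = -30 + 10 = -20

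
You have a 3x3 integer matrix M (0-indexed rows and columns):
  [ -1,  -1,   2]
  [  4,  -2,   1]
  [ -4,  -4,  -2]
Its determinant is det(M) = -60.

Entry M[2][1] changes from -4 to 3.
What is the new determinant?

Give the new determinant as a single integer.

det is linear in row 2: changing M[2][1] by delta changes det by delta * cofactor(2,1).
Cofactor C_21 = (-1)^(2+1) * minor(2,1) = 9
Entry delta = 3 - -4 = 7
Det delta = 7 * 9 = 63
New det = -60 + 63 = 3

Answer: 3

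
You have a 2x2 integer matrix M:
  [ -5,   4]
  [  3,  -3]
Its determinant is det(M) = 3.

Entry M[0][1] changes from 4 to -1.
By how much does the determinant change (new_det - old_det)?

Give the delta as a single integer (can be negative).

Answer: 15

Derivation:
Cofactor C_01 = -3
Entry delta = -1 - 4 = -5
Det delta = entry_delta * cofactor = -5 * -3 = 15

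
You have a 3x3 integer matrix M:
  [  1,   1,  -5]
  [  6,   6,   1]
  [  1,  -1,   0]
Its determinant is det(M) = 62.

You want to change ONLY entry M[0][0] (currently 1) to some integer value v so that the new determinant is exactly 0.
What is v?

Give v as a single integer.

Answer: -61

Derivation:
det is linear in entry M[0][0]: det = old_det + (v - 1) * C_00
Cofactor C_00 = 1
Want det = 0: 62 + (v - 1) * 1 = 0
  (v - 1) = -62 / 1 = -62
  v = 1 + (-62) = -61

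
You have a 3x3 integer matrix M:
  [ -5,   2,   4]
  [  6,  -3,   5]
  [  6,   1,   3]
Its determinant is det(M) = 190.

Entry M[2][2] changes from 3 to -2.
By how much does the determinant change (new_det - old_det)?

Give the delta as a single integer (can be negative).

Answer: -15

Derivation:
Cofactor C_22 = 3
Entry delta = -2 - 3 = -5
Det delta = entry_delta * cofactor = -5 * 3 = -15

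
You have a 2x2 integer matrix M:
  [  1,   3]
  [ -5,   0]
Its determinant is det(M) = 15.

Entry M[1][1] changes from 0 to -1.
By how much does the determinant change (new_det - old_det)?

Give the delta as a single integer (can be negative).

Cofactor C_11 = 1
Entry delta = -1 - 0 = -1
Det delta = entry_delta * cofactor = -1 * 1 = -1

Answer: -1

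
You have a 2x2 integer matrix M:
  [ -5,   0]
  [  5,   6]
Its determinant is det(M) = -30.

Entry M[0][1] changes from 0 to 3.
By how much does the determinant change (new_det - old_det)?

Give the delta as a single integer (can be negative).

Answer: -15

Derivation:
Cofactor C_01 = -5
Entry delta = 3 - 0 = 3
Det delta = entry_delta * cofactor = 3 * -5 = -15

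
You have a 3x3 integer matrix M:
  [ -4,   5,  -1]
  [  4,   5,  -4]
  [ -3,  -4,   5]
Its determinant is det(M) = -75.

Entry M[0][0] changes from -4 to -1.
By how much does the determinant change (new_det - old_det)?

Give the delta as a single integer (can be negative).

Answer: 27

Derivation:
Cofactor C_00 = 9
Entry delta = -1 - -4 = 3
Det delta = entry_delta * cofactor = 3 * 9 = 27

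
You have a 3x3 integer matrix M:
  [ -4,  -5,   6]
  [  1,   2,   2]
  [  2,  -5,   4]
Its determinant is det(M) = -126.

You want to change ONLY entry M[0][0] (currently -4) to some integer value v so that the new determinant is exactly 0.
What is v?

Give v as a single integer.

det is linear in entry M[0][0]: det = old_det + (v - -4) * C_00
Cofactor C_00 = 18
Want det = 0: -126 + (v - -4) * 18 = 0
  (v - -4) = 126 / 18 = 7
  v = -4 + (7) = 3

Answer: 3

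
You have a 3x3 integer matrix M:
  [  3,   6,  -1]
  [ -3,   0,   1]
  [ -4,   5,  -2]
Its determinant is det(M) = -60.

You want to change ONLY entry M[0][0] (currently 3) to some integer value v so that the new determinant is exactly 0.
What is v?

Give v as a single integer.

Answer: -9

Derivation:
det is linear in entry M[0][0]: det = old_det + (v - 3) * C_00
Cofactor C_00 = -5
Want det = 0: -60 + (v - 3) * -5 = 0
  (v - 3) = 60 / -5 = -12
  v = 3 + (-12) = -9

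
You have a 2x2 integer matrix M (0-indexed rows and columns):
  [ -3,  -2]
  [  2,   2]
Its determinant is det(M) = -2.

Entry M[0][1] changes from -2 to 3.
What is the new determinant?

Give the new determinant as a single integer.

det is linear in row 0: changing M[0][1] by delta changes det by delta * cofactor(0,1).
Cofactor C_01 = (-1)^(0+1) * minor(0,1) = -2
Entry delta = 3 - -2 = 5
Det delta = 5 * -2 = -10
New det = -2 + -10 = -12

Answer: -12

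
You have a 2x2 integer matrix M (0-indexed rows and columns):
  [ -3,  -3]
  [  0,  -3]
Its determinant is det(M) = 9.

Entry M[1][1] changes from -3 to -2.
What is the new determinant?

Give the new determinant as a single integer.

det is linear in row 1: changing M[1][1] by delta changes det by delta * cofactor(1,1).
Cofactor C_11 = (-1)^(1+1) * minor(1,1) = -3
Entry delta = -2 - -3 = 1
Det delta = 1 * -3 = -3
New det = 9 + -3 = 6

Answer: 6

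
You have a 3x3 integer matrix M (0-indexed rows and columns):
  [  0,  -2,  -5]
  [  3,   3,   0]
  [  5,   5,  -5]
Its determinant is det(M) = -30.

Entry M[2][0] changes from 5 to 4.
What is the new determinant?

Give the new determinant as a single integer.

Answer: -45

Derivation:
det is linear in row 2: changing M[2][0] by delta changes det by delta * cofactor(2,0).
Cofactor C_20 = (-1)^(2+0) * minor(2,0) = 15
Entry delta = 4 - 5 = -1
Det delta = -1 * 15 = -15
New det = -30 + -15 = -45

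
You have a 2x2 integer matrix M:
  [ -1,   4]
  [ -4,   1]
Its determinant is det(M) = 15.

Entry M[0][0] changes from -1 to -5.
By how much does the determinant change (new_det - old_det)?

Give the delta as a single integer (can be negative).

Cofactor C_00 = 1
Entry delta = -5 - -1 = -4
Det delta = entry_delta * cofactor = -4 * 1 = -4

Answer: -4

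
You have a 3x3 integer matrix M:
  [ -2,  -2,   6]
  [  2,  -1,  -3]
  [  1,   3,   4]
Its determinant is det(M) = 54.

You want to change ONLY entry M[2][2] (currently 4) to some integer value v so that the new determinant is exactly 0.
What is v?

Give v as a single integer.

det is linear in entry M[2][2]: det = old_det + (v - 4) * C_22
Cofactor C_22 = 6
Want det = 0: 54 + (v - 4) * 6 = 0
  (v - 4) = -54 / 6 = -9
  v = 4 + (-9) = -5

Answer: -5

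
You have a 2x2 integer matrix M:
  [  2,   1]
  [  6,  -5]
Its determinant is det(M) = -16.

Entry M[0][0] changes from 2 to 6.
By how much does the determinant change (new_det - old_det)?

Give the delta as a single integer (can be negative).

Cofactor C_00 = -5
Entry delta = 6 - 2 = 4
Det delta = entry_delta * cofactor = 4 * -5 = -20

Answer: -20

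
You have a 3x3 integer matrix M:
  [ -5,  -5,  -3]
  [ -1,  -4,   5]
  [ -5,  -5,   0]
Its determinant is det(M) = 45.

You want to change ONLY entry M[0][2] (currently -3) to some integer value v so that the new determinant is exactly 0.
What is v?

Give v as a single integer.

det is linear in entry M[0][2]: det = old_det + (v - -3) * C_02
Cofactor C_02 = -15
Want det = 0: 45 + (v - -3) * -15 = 0
  (v - -3) = -45 / -15 = 3
  v = -3 + (3) = 0

Answer: 0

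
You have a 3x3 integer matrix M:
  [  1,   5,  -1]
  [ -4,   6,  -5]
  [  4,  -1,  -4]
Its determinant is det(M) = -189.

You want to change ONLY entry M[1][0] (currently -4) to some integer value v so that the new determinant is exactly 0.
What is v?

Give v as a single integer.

det is linear in entry M[1][0]: det = old_det + (v - -4) * C_10
Cofactor C_10 = 21
Want det = 0: -189 + (v - -4) * 21 = 0
  (v - -4) = 189 / 21 = 9
  v = -4 + (9) = 5

Answer: 5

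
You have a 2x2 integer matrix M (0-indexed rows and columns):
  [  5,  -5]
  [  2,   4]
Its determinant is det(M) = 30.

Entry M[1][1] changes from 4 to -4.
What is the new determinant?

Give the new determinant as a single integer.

det is linear in row 1: changing M[1][1] by delta changes det by delta * cofactor(1,1).
Cofactor C_11 = (-1)^(1+1) * minor(1,1) = 5
Entry delta = -4 - 4 = -8
Det delta = -8 * 5 = -40
New det = 30 + -40 = -10

Answer: -10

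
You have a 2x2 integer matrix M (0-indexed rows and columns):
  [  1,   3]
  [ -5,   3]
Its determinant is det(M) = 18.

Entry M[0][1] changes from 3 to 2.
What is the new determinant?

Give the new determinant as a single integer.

det is linear in row 0: changing M[0][1] by delta changes det by delta * cofactor(0,1).
Cofactor C_01 = (-1)^(0+1) * minor(0,1) = 5
Entry delta = 2 - 3 = -1
Det delta = -1 * 5 = -5
New det = 18 + -5 = 13

Answer: 13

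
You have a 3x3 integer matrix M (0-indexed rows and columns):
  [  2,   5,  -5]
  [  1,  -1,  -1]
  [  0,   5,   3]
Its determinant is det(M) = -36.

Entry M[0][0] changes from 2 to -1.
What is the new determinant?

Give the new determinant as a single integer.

det is linear in row 0: changing M[0][0] by delta changes det by delta * cofactor(0,0).
Cofactor C_00 = (-1)^(0+0) * minor(0,0) = 2
Entry delta = -1 - 2 = -3
Det delta = -3 * 2 = -6
New det = -36 + -6 = -42

Answer: -42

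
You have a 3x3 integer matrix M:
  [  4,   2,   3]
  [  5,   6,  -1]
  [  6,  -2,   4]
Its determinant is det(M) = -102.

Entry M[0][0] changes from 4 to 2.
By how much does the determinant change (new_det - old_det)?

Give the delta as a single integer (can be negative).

Cofactor C_00 = 22
Entry delta = 2 - 4 = -2
Det delta = entry_delta * cofactor = -2 * 22 = -44

Answer: -44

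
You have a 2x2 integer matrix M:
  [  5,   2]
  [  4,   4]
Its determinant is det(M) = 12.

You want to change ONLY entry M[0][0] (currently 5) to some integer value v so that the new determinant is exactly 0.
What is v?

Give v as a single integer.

det is linear in entry M[0][0]: det = old_det + (v - 5) * C_00
Cofactor C_00 = 4
Want det = 0: 12 + (v - 5) * 4 = 0
  (v - 5) = -12 / 4 = -3
  v = 5 + (-3) = 2

Answer: 2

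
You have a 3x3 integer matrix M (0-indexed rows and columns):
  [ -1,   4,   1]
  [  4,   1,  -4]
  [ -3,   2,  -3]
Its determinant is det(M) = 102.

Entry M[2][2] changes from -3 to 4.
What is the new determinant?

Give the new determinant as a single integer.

Answer: -17

Derivation:
det is linear in row 2: changing M[2][2] by delta changes det by delta * cofactor(2,2).
Cofactor C_22 = (-1)^(2+2) * minor(2,2) = -17
Entry delta = 4 - -3 = 7
Det delta = 7 * -17 = -119
New det = 102 + -119 = -17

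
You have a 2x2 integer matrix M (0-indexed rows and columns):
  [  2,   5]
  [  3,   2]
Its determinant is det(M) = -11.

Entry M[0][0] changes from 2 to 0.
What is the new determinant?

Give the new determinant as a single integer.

Answer: -15

Derivation:
det is linear in row 0: changing M[0][0] by delta changes det by delta * cofactor(0,0).
Cofactor C_00 = (-1)^(0+0) * minor(0,0) = 2
Entry delta = 0 - 2 = -2
Det delta = -2 * 2 = -4
New det = -11 + -4 = -15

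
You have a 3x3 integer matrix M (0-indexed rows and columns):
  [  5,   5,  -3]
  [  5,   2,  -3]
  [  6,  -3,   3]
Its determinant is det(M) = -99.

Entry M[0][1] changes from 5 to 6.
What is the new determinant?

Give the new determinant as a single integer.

Answer: -132

Derivation:
det is linear in row 0: changing M[0][1] by delta changes det by delta * cofactor(0,1).
Cofactor C_01 = (-1)^(0+1) * minor(0,1) = -33
Entry delta = 6 - 5 = 1
Det delta = 1 * -33 = -33
New det = -99 + -33 = -132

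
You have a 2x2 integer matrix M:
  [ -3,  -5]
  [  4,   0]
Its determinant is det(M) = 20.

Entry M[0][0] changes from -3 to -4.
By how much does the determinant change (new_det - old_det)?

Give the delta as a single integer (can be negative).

Answer: 0

Derivation:
Cofactor C_00 = 0
Entry delta = -4 - -3 = -1
Det delta = entry_delta * cofactor = -1 * 0 = 0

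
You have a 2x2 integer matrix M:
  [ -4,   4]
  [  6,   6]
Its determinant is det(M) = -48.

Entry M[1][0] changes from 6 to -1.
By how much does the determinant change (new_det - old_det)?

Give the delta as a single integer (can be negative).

Cofactor C_10 = -4
Entry delta = -1 - 6 = -7
Det delta = entry_delta * cofactor = -7 * -4 = 28

Answer: 28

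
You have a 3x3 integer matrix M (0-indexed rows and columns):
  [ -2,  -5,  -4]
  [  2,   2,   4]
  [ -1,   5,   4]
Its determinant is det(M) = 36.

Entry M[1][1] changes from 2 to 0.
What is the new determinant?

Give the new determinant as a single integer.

det is linear in row 1: changing M[1][1] by delta changes det by delta * cofactor(1,1).
Cofactor C_11 = (-1)^(1+1) * minor(1,1) = -12
Entry delta = 0 - 2 = -2
Det delta = -2 * -12 = 24
New det = 36 + 24 = 60

Answer: 60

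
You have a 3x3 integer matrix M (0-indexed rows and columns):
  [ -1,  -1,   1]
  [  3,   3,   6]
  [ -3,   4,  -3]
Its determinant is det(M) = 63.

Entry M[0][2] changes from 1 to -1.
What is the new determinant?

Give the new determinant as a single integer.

det is linear in row 0: changing M[0][2] by delta changes det by delta * cofactor(0,2).
Cofactor C_02 = (-1)^(0+2) * minor(0,2) = 21
Entry delta = -1 - 1 = -2
Det delta = -2 * 21 = -42
New det = 63 + -42 = 21

Answer: 21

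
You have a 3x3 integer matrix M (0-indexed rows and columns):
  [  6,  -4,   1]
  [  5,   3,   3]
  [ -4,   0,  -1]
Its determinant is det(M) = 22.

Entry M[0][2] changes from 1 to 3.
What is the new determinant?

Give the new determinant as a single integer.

det is linear in row 0: changing M[0][2] by delta changes det by delta * cofactor(0,2).
Cofactor C_02 = (-1)^(0+2) * minor(0,2) = 12
Entry delta = 3 - 1 = 2
Det delta = 2 * 12 = 24
New det = 22 + 24 = 46

Answer: 46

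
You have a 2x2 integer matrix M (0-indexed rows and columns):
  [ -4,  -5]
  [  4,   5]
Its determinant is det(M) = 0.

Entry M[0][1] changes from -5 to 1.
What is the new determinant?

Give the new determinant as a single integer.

Answer: -24

Derivation:
det is linear in row 0: changing M[0][1] by delta changes det by delta * cofactor(0,1).
Cofactor C_01 = (-1)^(0+1) * minor(0,1) = -4
Entry delta = 1 - -5 = 6
Det delta = 6 * -4 = -24
New det = 0 + -24 = -24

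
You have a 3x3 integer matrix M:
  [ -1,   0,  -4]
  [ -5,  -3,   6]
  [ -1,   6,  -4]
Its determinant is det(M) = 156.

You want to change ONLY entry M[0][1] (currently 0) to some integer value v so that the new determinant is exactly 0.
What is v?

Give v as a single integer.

det is linear in entry M[0][1]: det = old_det + (v - 0) * C_01
Cofactor C_01 = -26
Want det = 0: 156 + (v - 0) * -26 = 0
  (v - 0) = -156 / -26 = 6
  v = 0 + (6) = 6

Answer: 6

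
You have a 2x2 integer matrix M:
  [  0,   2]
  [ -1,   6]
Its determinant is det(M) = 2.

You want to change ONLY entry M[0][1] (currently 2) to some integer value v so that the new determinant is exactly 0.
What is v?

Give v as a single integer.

det is linear in entry M[0][1]: det = old_det + (v - 2) * C_01
Cofactor C_01 = 1
Want det = 0: 2 + (v - 2) * 1 = 0
  (v - 2) = -2 / 1 = -2
  v = 2 + (-2) = 0

Answer: 0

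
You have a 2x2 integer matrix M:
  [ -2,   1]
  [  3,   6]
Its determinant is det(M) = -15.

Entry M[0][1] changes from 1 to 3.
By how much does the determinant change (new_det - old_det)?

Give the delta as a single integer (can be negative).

Cofactor C_01 = -3
Entry delta = 3 - 1 = 2
Det delta = entry_delta * cofactor = 2 * -3 = -6

Answer: -6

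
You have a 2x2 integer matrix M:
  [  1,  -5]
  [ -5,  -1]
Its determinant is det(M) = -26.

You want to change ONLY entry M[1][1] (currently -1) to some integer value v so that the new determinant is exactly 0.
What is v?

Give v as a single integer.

Answer: 25

Derivation:
det is linear in entry M[1][1]: det = old_det + (v - -1) * C_11
Cofactor C_11 = 1
Want det = 0: -26 + (v - -1) * 1 = 0
  (v - -1) = 26 / 1 = 26
  v = -1 + (26) = 25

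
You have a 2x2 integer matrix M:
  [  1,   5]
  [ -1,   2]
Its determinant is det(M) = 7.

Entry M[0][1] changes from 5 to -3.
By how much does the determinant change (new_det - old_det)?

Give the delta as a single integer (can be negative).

Cofactor C_01 = 1
Entry delta = -3 - 5 = -8
Det delta = entry_delta * cofactor = -8 * 1 = -8

Answer: -8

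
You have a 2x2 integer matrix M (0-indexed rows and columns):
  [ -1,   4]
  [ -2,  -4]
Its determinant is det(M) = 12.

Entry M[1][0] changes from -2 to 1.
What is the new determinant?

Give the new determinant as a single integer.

Answer: 0

Derivation:
det is linear in row 1: changing M[1][0] by delta changes det by delta * cofactor(1,0).
Cofactor C_10 = (-1)^(1+0) * minor(1,0) = -4
Entry delta = 1 - -2 = 3
Det delta = 3 * -4 = -12
New det = 12 + -12 = 0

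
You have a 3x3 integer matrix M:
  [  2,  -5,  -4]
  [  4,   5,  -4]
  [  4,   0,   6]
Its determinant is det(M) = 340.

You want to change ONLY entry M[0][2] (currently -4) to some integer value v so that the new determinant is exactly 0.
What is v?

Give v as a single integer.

det is linear in entry M[0][2]: det = old_det + (v - -4) * C_02
Cofactor C_02 = -20
Want det = 0: 340 + (v - -4) * -20 = 0
  (v - -4) = -340 / -20 = 17
  v = -4 + (17) = 13

Answer: 13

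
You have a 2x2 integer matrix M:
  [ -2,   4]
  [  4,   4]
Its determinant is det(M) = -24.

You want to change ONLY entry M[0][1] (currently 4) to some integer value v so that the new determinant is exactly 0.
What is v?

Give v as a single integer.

det is linear in entry M[0][1]: det = old_det + (v - 4) * C_01
Cofactor C_01 = -4
Want det = 0: -24 + (v - 4) * -4 = 0
  (v - 4) = 24 / -4 = -6
  v = 4 + (-6) = -2

Answer: -2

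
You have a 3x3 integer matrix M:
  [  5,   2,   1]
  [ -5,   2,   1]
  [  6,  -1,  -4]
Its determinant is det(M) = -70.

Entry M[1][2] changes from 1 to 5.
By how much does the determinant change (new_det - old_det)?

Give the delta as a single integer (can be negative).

Answer: 68

Derivation:
Cofactor C_12 = 17
Entry delta = 5 - 1 = 4
Det delta = entry_delta * cofactor = 4 * 17 = 68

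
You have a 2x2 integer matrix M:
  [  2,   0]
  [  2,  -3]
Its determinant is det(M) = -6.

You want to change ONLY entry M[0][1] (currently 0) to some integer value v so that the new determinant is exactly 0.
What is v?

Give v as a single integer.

det is linear in entry M[0][1]: det = old_det + (v - 0) * C_01
Cofactor C_01 = -2
Want det = 0: -6 + (v - 0) * -2 = 0
  (v - 0) = 6 / -2 = -3
  v = 0 + (-3) = -3

Answer: -3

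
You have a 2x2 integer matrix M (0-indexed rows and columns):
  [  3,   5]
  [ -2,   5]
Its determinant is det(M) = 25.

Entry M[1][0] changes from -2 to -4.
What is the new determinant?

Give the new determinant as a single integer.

det is linear in row 1: changing M[1][0] by delta changes det by delta * cofactor(1,0).
Cofactor C_10 = (-1)^(1+0) * minor(1,0) = -5
Entry delta = -4 - -2 = -2
Det delta = -2 * -5 = 10
New det = 25 + 10 = 35

Answer: 35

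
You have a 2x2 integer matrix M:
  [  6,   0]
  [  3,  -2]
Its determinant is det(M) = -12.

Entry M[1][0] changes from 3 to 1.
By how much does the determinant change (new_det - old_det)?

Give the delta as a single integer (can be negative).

Answer: 0

Derivation:
Cofactor C_10 = 0
Entry delta = 1 - 3 = -2
Det delta = entry_delta * cofactor = -2 * 0 = 0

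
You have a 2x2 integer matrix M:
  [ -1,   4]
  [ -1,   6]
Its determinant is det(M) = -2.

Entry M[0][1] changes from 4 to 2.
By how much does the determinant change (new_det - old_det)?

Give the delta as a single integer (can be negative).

Cofactor C_01 = 1
Entry delta = 2 - 4 = -2
Det delta = entry_delta * cofactor = -2 * 1 = -2

Answer: -2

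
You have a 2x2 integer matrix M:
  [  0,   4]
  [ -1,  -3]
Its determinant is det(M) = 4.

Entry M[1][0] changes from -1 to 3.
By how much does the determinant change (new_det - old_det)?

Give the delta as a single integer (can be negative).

Cofactor C_10 = -4
Entry delta = 3 - -1 = 4
Det delta = entry_delta * cofactor = 4 * -4 = -16

Answer: -16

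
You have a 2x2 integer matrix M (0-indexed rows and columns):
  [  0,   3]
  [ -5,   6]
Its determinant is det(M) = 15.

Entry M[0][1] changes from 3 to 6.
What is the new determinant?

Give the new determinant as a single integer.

det is linear in row 0: changing M[0][1] by delta changes det by delta * cofactor(0,1).
Cofactor C_01 = (-1)^(0+1) * minor(0,1) = 5
Entry delta = 6 - 3 = 3
Det delta = 3 * 5 = 15
New det = 15 + 15 = 30

Answer: 30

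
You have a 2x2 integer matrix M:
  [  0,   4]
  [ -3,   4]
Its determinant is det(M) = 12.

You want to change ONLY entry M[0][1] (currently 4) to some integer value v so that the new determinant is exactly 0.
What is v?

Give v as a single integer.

Answer: 0

Derivation:
det is linear in entry M[0][1]: det = old_det + (v - 4) * C_01
Cofactor C_01 = 3
Want det = 0: 12 + (v - 4) * 3 = 0
  (v - 4) = -12 / 3 = -4
  v = 4 + (-4) = 0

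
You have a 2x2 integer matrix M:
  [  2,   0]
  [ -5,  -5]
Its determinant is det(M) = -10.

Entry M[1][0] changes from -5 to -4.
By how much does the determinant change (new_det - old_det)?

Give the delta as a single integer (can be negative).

Cofactor C_10 = 0
Entry delta = -4 - -5 = 1
Det delta = entry_delta * cofactor = 1 * 0 = 0

Answer: 0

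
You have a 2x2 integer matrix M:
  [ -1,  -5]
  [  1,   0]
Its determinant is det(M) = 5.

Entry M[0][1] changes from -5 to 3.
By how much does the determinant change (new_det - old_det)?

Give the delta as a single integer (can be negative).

Cofactor C_01 = -1
Entry delta = 3 - -5 = 8
Det delta = entry_delta * cofactor = 8 * -1 = -8

Answer: -8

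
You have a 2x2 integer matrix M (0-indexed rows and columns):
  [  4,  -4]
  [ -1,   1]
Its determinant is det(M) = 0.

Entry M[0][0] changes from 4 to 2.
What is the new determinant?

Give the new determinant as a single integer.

det is linear in row 0: changing M[0][0] by delta changes det by delta * cofactor(0,0).
Cofactor C_00 = (-1)^(0+0) * minor(0,0) = 1
Entry delta = 2 - 4 = -2
Det delta = -2 * 1 = -2
New det = 0 + -2 = -2

Answer: -2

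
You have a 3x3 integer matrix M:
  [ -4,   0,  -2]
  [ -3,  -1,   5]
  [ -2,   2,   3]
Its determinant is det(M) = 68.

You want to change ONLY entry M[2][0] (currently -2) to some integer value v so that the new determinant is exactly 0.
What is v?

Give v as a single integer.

det is linear in entry M[2][0]: det = old_det + (v - -2) * C_20
Cofactor C_20 = -2
Want det = 0: 68 + (v - -2) * -2 = 0
  (v - -2) = -68 / -2 = 34
  v = -2 + (34) = 32

Answer: 32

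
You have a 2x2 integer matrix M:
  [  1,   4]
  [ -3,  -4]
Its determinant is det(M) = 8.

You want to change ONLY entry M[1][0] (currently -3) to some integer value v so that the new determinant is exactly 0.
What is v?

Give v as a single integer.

det is linear in entry M[1][0]: det = old_det + (v - -3) * C_10
Cofactor C_10 = -4
Want det = 0: 8 + (v - -3) * -4 = 0
  (v - -3) = -8 / -4 = 2
  v = -3 + (2) = -1

Answer: -1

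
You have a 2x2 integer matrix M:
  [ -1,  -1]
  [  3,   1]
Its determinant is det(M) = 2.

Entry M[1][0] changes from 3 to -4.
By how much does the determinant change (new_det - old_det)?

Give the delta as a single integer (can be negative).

Cofactor C_10 = 1
Entry delta = -4 - 3 = -7
Det delta = entry_delta * cofactor = -7 * 1 = -7

Answer: -7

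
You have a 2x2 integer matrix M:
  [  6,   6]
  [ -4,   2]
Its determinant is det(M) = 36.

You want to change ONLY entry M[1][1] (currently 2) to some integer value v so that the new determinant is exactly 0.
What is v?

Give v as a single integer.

Answer: -4

Derivation:
det is linear in entry M[1][1]: det = old_det + (v - 2) * C_11
Cofactor C_11 = 6
Want det = 0: 36 + (v - 2) * 6 = 0
  (v - 2) = -36 / 6 = -6
  v = 2 + (-6) = -4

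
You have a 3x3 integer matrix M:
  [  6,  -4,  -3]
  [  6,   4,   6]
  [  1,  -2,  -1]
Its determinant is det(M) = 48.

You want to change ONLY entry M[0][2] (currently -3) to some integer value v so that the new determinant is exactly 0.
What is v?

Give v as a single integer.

det is linear in entry M[0][2]: det = old_det + (v - -3) * C_02
Cofactor C_02 = -16
Want det = 0: 48 + (v - -3) * -16 = 0
  (v - -3) = -48 / -16 = 3
  v = -3 + (3) = 0

Answer: 0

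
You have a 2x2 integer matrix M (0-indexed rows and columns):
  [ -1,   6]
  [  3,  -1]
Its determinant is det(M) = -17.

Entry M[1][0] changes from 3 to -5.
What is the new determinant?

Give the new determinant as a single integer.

det is linear in row 1: changing M[1][0] by delta changes det by delta * cofactor(1,0).
Cofactor C_10 = (-1)^(1+0) * minor(1,0) = -6
Entry delta = -5 - 3 = -8
Det delta = -8 * -6 = 48
New det = -17 + 48 = 31

Answer: 31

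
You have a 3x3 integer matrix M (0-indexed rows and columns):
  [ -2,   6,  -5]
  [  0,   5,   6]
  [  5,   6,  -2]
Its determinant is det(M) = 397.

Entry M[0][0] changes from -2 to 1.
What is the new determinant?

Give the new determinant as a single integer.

Answer: 259

Derivation:
det is linear in row 0: changing M[0][0] by delta changes det by delta * cofactor(0,0).
Cofactor C_00 = (-1)^(0+0) * minor(0,0) = -46
Entry delta = 1 - -2 = 3
Det delta = 3 * -46 = -138
New det = 397 + -138 = 259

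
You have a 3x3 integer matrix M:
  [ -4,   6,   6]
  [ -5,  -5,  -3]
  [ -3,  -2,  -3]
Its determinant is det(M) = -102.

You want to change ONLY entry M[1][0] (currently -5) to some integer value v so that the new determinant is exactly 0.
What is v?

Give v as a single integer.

det is linear in entry M[1][0]: det = old_det + (v - -5) * C_10
Cofactor C_10 = 6
Want det = 0: -102 + (v - -5) * 6 = 0
  (v - -5) = 102 / 6 = 17
  v = -5 + (17) = 12

Answer: 12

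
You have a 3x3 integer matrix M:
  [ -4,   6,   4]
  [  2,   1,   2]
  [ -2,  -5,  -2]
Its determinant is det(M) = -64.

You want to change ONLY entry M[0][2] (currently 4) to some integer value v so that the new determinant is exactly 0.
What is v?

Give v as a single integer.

Answer: -4

Derivation:
det is linear in entry M[0][2]: det = old_det + (v - 4) * C_02
Cofactor C_02 = -8
Want det = 0: -64 + (v - 4) * -8 = 0
  (v - 4) = 64 / -8 = -8
  v = 4 + (-8) = -4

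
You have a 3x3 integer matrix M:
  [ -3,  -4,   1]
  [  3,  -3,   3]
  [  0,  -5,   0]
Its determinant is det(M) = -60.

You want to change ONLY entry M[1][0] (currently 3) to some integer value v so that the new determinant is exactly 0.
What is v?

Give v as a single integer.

Answer: -9

Derivation:
det is linear in entry M[1][0]: det = old_det + (v - 3) * C_10
Cofactor C_10 = -5
Want det = 0: -60 + (v - 3) * -5 = 0
  (v - 3) = 60 / -5 = -12
  v = 3 + (-12) = -9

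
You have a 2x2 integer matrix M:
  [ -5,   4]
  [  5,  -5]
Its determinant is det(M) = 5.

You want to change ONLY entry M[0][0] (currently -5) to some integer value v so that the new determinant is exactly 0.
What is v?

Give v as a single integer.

det is linear in entry M[0][0]: det = old_det + (v - -5) * C_00
Cofactor C_00 = -5
Want det = 0: 5 + (v - -5) * -5 = 0
  (v - -5) = -5 / -5 = 1
  v = -5 + (1) = -4

Answer: -4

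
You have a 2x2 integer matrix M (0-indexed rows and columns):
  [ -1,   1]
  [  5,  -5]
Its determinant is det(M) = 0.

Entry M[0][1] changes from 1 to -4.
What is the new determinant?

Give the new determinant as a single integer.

Answer: 25

Derivation:
det is linear in row 0: changing M[0][1] by delta changes det by delta * cofactor(0,1).
Cofactor C_01 = (-1)^(0+1) * minor(0,1) = -5
Entry delta = -4 - 1 = -5
Det delta = -5 * -5 = 25
New det = 0 + 25 = 25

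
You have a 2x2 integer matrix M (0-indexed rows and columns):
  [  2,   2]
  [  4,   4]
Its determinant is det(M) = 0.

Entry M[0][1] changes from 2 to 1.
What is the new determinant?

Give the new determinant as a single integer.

Answer: 4

Derivation:
det is linear in row 0: changing M[0][1] by delta changes det by delta * cofactor(0,1).
Cofactor C_01 = (-1)^(0+1) * minor(0,1) = -4
Entry delta = 1 - 2 = -1
Det delta = -1 * -4 = 4
New det = 0 + 4 = 4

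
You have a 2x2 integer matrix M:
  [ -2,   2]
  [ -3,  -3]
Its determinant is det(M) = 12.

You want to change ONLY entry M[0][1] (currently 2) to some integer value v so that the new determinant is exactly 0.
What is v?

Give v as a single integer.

Answer: -2

Derivation:
det is linear in entry M[0][1]: det = old_det + (v - 2) * C_01
Cofactor C_01 = 3
Want det = 0: 12 + (v - 2) * 3 = 0
  (v - 2) = -12 / 3 = -4
  v = 2 + (-4) = -2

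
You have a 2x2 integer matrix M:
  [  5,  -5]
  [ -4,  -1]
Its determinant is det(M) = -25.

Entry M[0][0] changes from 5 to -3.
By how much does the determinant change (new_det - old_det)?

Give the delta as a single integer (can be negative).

Answer: 8

Derivation:
Cofactor C_00 = -1
Entry delta = -3 - 5 = -8
Det delta = entry_delta * cofactor = -8 * -1 = 8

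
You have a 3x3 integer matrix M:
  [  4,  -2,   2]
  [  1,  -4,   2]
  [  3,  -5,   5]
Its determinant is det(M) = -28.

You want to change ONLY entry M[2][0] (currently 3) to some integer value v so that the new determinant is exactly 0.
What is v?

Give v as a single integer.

det is linear in entry M[2][0]: det = old_det + (v - 3) * C_20
Cofactor C_20 = 4
Want det = 0: -28 + (v - 3) * 4 = 0
  (v - 3) = 28 / 4 = 7
  v = 3 + (7) = 10

Answer: 10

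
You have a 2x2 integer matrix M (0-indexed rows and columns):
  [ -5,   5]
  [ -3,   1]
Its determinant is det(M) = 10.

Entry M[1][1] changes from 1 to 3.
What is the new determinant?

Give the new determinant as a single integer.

det is linear in row 1: changing M[1][1] by delta changes det by delta * cofactor(1,1).
Cofactor C_11 = (-1)^(1+1) * minor(1,1) = -5
Entry delta = 3 - 1 = 2
Det delta = 2 * -5 = -10
New det = 10 + -10 = 0

Answer: 0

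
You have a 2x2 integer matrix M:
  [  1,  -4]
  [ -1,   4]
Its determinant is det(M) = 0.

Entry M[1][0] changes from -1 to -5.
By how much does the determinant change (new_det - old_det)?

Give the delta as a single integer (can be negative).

Answer: -16

Derivation:
Cofactor C_10 = 4
Entry delta = -5 - -1 = -4
Det delta = entry_delta * cofactor = -4 * 4 = -16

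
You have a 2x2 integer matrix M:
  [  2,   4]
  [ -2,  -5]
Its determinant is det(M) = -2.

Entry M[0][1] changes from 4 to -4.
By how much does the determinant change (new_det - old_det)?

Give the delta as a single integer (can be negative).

Answer: -16

Derivation:
Cofactor C_01 = 2
Entry delta = -4 - 4 = -8
Det delta = entry_delta * cofactor = -8 * 2 = -16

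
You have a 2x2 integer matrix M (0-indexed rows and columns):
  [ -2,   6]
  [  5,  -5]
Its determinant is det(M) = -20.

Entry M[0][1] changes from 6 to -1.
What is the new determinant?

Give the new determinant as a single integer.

Answer: 15

Derivation:
det is linear in row 0: changing M[0][1] by delta changes det by delta * cofactor(0,1).
Cofactor C_01 = (-1)^(0+1) * minor(0,1) = -5
Entry delta = -1 - 6 = -7
Det delta = -7 * -5 = 35
New det = -20 + 35 = 15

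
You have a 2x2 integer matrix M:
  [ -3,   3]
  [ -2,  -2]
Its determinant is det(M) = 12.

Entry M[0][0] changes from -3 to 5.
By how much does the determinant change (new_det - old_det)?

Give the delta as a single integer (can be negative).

Answer: -16

Derivation:
Cofactor C_00 = -2
Entry delta = 5 - -3 = 8
Det delta = entry_delta * cofactor = 8 * -2 = -16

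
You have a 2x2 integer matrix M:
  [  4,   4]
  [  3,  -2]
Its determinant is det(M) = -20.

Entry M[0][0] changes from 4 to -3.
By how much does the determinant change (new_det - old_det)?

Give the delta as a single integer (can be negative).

Cofactor C_00 = -2
Entry delta = -3 - 4 = -7
Det delta = entry_delta * cofactor = -7 * -2 = 14

Answer: 14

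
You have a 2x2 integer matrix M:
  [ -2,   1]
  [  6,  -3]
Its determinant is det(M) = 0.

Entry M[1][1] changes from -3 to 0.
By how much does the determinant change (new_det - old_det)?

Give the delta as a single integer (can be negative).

Answer: -6

Derivation:
Cofactor C_11 = -2
Entry delta = 0 - -3 = 3
Det delta = entry_delta * cofactor = 3 * -2 = -6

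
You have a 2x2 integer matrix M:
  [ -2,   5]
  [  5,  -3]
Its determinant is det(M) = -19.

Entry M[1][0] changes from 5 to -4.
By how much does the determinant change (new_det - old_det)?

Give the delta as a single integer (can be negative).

Answer: 45

Derivation:
Cofactor C_10 = -5
Entry delta = -4 - 5 = -9
Det delta = entry_delta * cofactor = -9 * -5 = 45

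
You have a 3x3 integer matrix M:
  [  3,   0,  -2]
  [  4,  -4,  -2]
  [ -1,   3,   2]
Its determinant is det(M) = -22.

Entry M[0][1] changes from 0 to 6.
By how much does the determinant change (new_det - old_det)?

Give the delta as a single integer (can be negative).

Cofactor C_01 = -6
Entry delta = 6 - 0 = 6
Det delta = entry_delta * cofactor = 6 * -6 = -36

Answer: -36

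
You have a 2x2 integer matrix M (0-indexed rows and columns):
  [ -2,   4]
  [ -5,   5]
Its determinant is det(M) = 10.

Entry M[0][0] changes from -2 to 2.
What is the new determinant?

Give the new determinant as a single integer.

Answer: 30

Derivation:
det is linear in row 0: changing M[0][0] by delta changes det by delta * cofactor(0,0).
Cofactor C_00 = (-1)^(0+0) * minor(0,0) = 5
Entry delta = 2 - -2 = 4
Det delta = 4 * 5 = 20
New det = 10 + 20 = 30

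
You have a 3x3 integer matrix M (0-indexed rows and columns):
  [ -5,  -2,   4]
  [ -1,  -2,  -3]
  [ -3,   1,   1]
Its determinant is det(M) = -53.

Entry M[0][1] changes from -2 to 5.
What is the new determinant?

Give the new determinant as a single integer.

Answer: 17

Derivation:
det is linear in row 0: changing M[0][1] by delta changes det by delta * cofactor(0,1).
Cofactor C_01 = (-1)^(0+1) * minor(0,1) = 10
Entry delta = 5 - -2 = 7
Det delta = 7 * 10 = 70
New det = -53 + 70 = 17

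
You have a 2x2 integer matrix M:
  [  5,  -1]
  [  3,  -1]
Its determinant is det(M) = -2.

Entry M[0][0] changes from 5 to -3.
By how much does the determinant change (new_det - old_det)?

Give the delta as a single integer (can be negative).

Answer: 8

Derivation:
Cofactor C_00 = -1
Entry delta = -3 - 5 = -8
Det delta = entry_delta * cofactor = -8 * -1 = 8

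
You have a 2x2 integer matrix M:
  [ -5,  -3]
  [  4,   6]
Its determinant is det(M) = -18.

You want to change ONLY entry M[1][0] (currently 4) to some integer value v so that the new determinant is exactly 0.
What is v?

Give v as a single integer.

det is linear in entry M[1][0]: det = old_det + (v - 4) * C_10
Cofactor C_10 = 3
Want det = 0: -18 + (v - 4) * 3 = 0
  (v - 4) = 18 / 3 = 6
  v = 4 + (6) = 10

Answer: 10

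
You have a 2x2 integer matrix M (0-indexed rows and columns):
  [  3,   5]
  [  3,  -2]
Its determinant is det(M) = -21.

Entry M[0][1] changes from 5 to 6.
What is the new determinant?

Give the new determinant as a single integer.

Answer: -24

Derivation:
det is linear in row 0: changing M[0][1] by delta changes det by delta * cofactor(0,1).
Cofactor C_01 = (-1)^(0+1) * minor(0,1) = -3
Entry delta = 6 - 5 = 1
Det delta = 1 * -3 = -3
New det = -21 + -3 = -24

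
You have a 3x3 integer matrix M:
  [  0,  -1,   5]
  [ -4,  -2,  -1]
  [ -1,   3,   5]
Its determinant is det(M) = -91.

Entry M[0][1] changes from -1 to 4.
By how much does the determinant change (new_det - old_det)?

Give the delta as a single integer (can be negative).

Answer: 105

Derivation:
Cofactor C_01 = 21
Entry delta = 4 - -1 = 5
Det delta = entry_delta * cofactor = 5 * 21 = 105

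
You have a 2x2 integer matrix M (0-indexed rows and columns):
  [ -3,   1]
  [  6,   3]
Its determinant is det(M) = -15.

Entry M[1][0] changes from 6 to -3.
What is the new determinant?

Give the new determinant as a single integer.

Answer: -6

Derivation:
det is linear in row 1: changing M[1][0] by delta changes det by delta * cofactor(1,0).
Cofactor C_10 = (-1)^(1+0) * minor(1,0) = -1
Entry delta = -3 - 6 = -9
Det delta = -9 * -1 = 9
New det = -15 + 9 = -6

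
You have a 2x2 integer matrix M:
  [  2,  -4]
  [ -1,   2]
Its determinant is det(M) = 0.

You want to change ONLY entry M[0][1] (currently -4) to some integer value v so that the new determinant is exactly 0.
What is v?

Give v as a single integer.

Answer: -4

Derivation:
det is linear in entry M[0][1]: det = old_det + (v - -4) * C_01
Cofactor C_01 = 1
Want det = 0: 0 + (v - -4) * 1 = 0
  (v - -4) = 0 / 1 = 0
  v = -4 + (0) = -4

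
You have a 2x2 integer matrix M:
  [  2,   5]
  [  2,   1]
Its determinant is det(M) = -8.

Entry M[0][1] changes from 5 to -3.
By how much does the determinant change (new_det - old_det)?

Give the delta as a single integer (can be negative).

Cofactor C_01 = -2
Entry delta = -3 - 5 = -8
Det delta = entry_delta * cofactor = -8 * -2 = 16

Answer: 16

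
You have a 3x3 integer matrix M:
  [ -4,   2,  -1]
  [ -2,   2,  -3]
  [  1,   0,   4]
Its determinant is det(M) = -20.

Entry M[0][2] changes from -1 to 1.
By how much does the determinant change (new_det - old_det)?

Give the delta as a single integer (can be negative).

Answer: -4

Derivation:
Cofactor C_02 = -2
Entry delta = 1 - -1 = 2
Det delta = entry_delta * cofactor = 2 * -2 = -4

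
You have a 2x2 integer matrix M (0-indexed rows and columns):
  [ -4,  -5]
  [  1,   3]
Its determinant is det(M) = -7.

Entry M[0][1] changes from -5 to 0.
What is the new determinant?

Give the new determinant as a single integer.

det is linear in row 0: changing M[0][1] by delta changes det by delta * cofactor(0,1).
Cofactor C_01 = (-1)^(0+1) * minor(0,1) = -1
Entry delta = 0 - -5 = 5
Det delta = 5 * -1 = -5
New det = -7 + -5 = -12

Answer: -12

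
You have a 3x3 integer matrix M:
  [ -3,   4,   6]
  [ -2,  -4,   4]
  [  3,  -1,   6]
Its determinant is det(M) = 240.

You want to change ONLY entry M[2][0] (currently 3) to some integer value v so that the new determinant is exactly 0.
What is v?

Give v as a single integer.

det is linear in entry M[2][0]: det = old_det + (v - 3) * C_20
Cofactor C_20 = 40
Want det = 0: 240 + (v - 3) * 40 = 0
  (v - 3) = -240 / 40 = -6
  v = 3 + (-6) = -3

Answer: -3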